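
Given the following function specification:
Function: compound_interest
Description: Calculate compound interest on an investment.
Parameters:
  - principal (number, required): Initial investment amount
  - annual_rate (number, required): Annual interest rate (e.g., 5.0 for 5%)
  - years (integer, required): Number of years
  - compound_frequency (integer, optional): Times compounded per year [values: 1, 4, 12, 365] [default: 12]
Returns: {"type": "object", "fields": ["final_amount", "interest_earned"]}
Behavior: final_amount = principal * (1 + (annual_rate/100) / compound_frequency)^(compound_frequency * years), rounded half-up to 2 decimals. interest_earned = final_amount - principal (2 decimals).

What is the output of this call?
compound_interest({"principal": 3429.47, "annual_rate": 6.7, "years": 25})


Defaults applied: compound_frequency=12
rate per period = 6.7/100/12 = 0.005583333333 (keep full precision); periods = 12 * 25 = 300
(1 + 0.005583333333)^300 = 5.3139811
final_amount = 3429.47 * 5.3139811 = 18224.138769 -> 18224.14
interest_earned = 18224.14 - 3429.47 = 14794.67
Output:
{"final_amount": 18224.14, "interest_earned": 14794.67}


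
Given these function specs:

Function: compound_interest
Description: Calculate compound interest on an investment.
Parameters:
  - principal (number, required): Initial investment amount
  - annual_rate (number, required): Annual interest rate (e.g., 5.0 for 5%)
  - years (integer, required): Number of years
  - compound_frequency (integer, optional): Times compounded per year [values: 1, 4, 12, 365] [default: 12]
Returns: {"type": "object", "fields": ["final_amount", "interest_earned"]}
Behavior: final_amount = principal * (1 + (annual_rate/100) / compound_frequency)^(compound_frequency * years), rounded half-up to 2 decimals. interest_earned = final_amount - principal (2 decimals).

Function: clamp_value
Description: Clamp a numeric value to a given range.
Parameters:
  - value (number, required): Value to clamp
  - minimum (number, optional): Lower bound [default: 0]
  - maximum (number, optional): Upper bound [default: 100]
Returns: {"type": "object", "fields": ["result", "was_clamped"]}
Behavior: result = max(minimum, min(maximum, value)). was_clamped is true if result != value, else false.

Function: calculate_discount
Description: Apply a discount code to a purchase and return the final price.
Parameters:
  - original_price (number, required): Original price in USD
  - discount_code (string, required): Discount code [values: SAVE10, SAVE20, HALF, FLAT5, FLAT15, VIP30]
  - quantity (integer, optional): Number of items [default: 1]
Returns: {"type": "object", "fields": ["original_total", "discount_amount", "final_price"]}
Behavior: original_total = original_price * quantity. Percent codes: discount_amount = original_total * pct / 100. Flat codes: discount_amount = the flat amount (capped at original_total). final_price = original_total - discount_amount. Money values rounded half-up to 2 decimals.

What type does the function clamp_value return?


The clamp_value spec declares Returns: {"type": "object", "fields": ["result", "was_clamped"]}
Type:
object


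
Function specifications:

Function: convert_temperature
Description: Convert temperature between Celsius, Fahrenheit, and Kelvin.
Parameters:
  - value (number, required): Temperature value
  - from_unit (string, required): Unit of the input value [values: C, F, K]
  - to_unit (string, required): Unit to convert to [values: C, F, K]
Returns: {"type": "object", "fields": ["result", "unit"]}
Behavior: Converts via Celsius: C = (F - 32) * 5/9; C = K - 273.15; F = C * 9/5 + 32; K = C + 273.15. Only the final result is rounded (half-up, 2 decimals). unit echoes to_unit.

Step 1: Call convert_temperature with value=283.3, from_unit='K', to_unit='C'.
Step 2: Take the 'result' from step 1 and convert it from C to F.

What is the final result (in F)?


Step 1: convert_temperature(value=283.3, from_unit=K, to_unit=C)
  To C: 283.3 - 273.15 = 10.15
  Target is C: 10.15
  Round to 2 decimals: 10.15
  -> result = 10.15 C
Step 2: convert_temperature(value=10.15, from_unit=C, to_unit=F)
  Input already in C: 10.15
  To F: 10.15 * 9/5 + 32 = 50.27
  Round to 2 decimals: 50.27
  -> result = 50.27 F
50.27 F


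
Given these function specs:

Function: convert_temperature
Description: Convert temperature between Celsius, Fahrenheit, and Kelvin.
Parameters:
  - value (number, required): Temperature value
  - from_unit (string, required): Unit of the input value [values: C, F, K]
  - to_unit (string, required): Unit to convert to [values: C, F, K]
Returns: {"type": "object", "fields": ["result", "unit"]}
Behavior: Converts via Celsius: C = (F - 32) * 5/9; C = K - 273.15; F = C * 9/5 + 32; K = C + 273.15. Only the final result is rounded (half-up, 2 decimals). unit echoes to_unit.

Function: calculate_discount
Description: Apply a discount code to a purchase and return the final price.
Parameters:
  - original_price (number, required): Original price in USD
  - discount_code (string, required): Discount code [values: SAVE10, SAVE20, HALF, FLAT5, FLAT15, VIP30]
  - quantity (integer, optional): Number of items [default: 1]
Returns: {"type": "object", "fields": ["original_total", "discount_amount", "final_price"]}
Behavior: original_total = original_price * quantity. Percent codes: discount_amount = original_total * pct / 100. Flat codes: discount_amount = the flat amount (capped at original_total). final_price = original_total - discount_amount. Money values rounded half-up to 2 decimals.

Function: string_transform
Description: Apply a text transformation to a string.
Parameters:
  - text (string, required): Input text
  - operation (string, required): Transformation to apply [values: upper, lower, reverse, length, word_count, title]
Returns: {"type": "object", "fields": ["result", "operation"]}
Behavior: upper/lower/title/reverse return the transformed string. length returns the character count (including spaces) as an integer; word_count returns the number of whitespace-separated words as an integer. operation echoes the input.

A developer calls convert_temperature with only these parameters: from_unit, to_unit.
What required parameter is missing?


Required parameters: value, from_unit, to_unit
Provided: from_unit, to_unit
Missing: value
value


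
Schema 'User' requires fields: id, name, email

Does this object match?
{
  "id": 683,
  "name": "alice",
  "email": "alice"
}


Checking required fields... All present.
Valid - all required fields present


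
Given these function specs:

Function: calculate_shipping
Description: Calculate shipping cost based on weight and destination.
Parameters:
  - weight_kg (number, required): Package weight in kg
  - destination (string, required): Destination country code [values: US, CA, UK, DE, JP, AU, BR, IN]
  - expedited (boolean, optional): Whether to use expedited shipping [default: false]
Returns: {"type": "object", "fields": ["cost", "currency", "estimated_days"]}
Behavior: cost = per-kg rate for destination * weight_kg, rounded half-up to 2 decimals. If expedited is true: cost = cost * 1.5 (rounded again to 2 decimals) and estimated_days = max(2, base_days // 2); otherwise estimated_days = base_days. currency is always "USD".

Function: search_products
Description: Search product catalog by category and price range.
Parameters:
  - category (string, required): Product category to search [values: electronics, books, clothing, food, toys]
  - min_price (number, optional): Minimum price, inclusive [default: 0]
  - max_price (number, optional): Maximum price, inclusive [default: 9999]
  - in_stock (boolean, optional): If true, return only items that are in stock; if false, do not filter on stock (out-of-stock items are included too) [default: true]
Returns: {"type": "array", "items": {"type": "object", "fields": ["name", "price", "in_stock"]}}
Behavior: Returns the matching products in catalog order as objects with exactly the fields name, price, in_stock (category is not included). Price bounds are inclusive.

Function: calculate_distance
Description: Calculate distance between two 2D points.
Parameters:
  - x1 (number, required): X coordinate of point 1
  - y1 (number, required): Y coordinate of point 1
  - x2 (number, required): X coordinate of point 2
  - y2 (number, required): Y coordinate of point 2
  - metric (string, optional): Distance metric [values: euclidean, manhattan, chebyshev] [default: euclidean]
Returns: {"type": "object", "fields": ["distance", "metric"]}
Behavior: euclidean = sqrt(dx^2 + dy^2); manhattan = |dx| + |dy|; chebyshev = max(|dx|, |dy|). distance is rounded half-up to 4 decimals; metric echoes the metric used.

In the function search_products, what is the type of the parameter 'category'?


The search_products spec declares:
  - category (string, required): Product category to search [values: electronics, books, clothing, food, toys]
Type:
string


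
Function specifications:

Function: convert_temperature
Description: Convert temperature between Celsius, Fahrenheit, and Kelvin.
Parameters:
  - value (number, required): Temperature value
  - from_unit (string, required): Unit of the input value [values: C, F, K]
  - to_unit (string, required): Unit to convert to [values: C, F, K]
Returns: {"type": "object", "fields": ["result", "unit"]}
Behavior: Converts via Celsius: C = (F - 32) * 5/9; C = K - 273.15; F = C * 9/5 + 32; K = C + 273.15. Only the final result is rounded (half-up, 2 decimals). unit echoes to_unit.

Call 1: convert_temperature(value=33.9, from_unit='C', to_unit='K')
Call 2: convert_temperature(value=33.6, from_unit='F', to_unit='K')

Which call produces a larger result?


Call 1:
  Input already in C: 33.9
  To K: 33.9 + 273.15 = 307.05
  Round to 2 decimals: 307.05
  -> 307.05 K
Call 2:
  To C: (33.6 - 32) * 5/9 = 0.888889
  To K: 0.888889 + 273.15 = 274.038889
  Round to 2 decimals: 274.04
  -> 274.04 K
Call 1 (307.05 K)


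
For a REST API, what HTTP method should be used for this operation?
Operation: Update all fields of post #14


GET = read, POST = create, PUT = update/replace, DELETE = remove
This operation is an update/replace.
PUT


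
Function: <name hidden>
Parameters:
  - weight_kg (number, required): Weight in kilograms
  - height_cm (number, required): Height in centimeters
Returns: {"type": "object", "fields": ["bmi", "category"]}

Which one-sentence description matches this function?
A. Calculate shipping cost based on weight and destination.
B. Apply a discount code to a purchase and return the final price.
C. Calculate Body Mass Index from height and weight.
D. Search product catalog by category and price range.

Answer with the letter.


Parameters weight_kg, height_cm and return ["bmi", "category"] fit: Calculate Body Mass Index from height and weight.
C


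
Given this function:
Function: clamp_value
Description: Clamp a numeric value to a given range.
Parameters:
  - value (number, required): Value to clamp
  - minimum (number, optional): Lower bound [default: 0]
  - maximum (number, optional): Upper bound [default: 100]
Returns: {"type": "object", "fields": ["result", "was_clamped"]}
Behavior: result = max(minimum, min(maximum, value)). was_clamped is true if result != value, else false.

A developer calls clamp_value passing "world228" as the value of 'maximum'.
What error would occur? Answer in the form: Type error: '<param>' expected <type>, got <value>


Spec: 'maximum' is declared as number; "world228" is a string.
Type error: 'maximum' expected number, got "world228"


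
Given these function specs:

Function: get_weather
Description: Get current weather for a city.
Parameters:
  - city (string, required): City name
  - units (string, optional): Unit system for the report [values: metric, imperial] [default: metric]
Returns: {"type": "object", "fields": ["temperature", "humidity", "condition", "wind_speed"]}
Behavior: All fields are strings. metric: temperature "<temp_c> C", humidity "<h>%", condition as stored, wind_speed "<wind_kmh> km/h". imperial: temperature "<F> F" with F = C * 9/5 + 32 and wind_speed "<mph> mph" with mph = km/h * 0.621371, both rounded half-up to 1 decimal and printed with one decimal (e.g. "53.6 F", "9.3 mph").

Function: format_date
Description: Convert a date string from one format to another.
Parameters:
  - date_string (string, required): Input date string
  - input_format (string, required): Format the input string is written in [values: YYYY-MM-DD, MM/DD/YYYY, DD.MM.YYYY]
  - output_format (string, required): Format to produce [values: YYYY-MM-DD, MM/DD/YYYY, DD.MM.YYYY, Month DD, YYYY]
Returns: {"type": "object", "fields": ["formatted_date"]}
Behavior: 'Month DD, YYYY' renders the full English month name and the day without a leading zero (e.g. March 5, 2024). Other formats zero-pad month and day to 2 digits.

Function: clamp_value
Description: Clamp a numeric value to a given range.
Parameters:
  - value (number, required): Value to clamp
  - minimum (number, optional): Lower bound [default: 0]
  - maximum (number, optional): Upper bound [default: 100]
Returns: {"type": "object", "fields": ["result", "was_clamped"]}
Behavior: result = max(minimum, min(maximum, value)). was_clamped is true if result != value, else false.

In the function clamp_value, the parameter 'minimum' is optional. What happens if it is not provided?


The clamp_value spec declares:
  - minimum (number, optional): Lower bound [default: 0]
It defaults to 0


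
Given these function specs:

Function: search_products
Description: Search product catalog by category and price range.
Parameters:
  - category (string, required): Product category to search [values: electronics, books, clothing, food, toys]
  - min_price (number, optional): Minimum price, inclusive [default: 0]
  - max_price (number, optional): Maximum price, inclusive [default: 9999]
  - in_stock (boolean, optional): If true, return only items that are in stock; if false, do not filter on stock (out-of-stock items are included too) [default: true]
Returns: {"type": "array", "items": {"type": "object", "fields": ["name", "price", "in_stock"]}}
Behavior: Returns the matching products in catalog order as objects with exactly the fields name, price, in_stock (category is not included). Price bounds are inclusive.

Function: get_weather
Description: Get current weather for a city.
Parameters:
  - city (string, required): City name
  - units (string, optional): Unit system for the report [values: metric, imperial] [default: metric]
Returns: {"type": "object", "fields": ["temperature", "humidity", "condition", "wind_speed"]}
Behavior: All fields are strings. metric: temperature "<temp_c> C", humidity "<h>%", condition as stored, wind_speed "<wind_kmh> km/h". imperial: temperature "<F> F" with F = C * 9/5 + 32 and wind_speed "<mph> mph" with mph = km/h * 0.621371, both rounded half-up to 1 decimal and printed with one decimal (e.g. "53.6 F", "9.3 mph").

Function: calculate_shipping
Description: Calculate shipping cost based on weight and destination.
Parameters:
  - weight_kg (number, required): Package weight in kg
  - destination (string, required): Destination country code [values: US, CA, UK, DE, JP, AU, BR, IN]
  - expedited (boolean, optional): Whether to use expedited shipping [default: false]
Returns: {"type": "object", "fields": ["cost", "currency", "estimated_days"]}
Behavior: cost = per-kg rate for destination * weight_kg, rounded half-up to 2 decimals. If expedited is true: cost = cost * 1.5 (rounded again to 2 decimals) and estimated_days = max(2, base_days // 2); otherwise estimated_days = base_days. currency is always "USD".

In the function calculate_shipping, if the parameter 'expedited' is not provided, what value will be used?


The calculate_shipping spec declares:
  - expedited (boolean, optional): Whether to use expedited shipping [default: false]
Default:
false


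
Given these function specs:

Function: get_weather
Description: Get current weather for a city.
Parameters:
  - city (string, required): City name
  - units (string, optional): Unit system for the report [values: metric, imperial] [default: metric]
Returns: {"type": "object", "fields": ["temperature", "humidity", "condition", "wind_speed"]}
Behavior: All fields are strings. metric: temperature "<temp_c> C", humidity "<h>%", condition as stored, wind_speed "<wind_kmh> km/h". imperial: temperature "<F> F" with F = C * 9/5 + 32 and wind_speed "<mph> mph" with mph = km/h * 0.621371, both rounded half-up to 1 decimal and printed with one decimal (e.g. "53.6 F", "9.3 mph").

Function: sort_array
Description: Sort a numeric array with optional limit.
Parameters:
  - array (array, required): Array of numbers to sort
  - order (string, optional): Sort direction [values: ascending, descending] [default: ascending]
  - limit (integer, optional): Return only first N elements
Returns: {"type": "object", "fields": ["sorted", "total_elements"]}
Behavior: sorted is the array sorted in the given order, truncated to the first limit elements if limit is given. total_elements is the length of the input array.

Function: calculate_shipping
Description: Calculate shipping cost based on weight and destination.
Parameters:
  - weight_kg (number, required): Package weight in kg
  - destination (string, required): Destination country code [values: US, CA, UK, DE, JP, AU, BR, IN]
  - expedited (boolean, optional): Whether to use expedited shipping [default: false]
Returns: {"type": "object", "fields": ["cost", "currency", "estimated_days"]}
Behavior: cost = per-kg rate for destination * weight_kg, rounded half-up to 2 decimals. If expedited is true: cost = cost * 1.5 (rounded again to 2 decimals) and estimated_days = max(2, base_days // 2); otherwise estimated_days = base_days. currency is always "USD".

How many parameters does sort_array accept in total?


Parameters of sort_array: array (required), order (optional), limit (optional)
Total:
3


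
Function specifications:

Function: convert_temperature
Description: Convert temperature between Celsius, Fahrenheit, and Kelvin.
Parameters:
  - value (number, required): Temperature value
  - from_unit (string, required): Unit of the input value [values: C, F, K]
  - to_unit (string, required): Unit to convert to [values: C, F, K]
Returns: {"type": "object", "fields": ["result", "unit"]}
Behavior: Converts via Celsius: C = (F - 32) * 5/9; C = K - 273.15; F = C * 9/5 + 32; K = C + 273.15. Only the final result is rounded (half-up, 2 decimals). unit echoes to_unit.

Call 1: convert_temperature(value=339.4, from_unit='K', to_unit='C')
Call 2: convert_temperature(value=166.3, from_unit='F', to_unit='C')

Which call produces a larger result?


Call 1:
  To C: 339.4 - 273.15 = 66.25
  Target is C: 66.25
  Round to 2 decimals: 66.25
  -> 66.25 C
Call 2:
  To C: (166.3 - 32) * 5/9 = 74.611111
  Target is C: 74.611111
  Round to 2 decimals: 74.61
  -> 74.61 C
Call 2 (74.61 C)


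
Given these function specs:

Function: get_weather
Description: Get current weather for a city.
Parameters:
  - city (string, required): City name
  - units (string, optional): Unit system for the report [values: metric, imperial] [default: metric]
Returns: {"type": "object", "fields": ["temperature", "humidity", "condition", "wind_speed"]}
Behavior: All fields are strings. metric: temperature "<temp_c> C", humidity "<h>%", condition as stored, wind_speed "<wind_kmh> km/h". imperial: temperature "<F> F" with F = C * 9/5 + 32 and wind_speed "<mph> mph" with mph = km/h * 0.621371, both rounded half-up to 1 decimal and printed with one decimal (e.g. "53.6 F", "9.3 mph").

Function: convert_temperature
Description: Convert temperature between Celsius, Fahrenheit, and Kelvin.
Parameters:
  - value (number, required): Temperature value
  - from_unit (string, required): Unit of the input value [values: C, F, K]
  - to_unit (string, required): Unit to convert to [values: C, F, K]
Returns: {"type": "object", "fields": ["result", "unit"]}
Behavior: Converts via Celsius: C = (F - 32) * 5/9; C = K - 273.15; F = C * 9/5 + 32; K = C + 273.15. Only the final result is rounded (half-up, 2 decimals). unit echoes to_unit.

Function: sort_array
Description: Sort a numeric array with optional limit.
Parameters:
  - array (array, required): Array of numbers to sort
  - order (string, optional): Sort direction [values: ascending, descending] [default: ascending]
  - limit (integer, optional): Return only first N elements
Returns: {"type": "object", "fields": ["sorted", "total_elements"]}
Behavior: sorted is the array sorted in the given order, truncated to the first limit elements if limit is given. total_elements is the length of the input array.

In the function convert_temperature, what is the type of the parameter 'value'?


The convert_temperature spec declares:
  - value (number, required): Temperature value
Type:
number


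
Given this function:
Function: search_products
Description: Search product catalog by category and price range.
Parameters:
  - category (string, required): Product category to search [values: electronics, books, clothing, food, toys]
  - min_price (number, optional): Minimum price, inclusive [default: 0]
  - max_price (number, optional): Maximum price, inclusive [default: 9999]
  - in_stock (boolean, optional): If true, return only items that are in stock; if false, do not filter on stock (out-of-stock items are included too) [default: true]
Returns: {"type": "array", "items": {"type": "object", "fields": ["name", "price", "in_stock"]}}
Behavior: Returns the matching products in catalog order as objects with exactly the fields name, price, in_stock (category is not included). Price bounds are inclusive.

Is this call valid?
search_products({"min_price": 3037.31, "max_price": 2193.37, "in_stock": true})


Checking required parameters...
Missing required parameter: category
Invalid - missing required parameter 'category'


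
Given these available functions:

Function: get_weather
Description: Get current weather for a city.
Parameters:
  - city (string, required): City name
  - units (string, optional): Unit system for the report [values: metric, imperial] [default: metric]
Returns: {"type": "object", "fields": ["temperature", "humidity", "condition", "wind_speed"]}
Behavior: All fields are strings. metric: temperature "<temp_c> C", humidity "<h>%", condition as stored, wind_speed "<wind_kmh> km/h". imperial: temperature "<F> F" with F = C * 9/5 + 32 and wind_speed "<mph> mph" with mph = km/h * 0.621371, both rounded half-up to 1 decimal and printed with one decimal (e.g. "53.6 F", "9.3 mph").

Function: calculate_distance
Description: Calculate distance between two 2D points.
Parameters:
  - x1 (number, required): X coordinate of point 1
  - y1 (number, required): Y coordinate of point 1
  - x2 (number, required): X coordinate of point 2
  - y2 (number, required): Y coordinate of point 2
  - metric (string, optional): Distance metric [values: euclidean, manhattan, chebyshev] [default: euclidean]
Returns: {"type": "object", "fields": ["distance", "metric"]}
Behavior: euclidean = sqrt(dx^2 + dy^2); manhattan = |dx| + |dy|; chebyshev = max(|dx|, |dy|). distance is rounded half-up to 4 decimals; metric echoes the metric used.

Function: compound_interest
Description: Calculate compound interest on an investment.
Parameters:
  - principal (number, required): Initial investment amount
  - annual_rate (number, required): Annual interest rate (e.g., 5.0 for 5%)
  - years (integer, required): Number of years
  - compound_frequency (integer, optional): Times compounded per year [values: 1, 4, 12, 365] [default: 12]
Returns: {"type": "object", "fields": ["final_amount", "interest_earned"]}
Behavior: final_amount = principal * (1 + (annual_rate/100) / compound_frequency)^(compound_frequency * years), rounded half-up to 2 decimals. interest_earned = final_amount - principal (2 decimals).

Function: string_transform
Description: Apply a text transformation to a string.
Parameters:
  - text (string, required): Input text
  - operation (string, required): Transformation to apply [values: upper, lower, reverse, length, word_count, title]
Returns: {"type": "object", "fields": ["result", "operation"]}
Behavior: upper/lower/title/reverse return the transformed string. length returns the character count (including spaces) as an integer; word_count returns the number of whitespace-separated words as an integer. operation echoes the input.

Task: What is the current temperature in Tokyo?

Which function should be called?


The task needs a function whose description is: Get current weather for a city.
get_weather


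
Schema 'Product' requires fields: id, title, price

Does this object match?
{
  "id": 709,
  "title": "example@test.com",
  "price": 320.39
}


Checking required fields... All present.
Valid - all required fields present


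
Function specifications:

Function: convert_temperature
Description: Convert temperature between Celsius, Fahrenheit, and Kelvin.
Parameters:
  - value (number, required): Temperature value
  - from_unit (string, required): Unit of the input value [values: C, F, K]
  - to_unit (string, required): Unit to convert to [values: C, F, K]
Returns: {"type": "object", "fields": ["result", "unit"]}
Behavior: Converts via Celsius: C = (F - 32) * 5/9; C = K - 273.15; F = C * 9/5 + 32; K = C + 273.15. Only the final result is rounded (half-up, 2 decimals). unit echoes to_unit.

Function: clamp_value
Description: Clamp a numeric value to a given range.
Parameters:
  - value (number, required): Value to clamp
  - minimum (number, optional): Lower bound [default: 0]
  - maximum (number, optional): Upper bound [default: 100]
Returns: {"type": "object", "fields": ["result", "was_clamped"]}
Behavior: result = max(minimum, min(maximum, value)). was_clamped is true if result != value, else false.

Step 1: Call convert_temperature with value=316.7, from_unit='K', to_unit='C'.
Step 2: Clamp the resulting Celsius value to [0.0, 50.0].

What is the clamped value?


Step 1: convert_temperature(value=316.7, from_unit=K, to_unit=C)
  To C: 316.7 - 273.15 = 43.55
  Target is C: 43.55
  Round to 2 decimals: 43.55
  -> result = 43.55 C
Step 2: clamp_value(value=43.55, minimum=0.0, maximum=50.0)
  result = max(0.0, min(50.0, 43.55)) = max(0.0, 43.55) = 43.55
  was_clamped = (43.55 != 43.55) = false
  -> result = 43.55
43.55


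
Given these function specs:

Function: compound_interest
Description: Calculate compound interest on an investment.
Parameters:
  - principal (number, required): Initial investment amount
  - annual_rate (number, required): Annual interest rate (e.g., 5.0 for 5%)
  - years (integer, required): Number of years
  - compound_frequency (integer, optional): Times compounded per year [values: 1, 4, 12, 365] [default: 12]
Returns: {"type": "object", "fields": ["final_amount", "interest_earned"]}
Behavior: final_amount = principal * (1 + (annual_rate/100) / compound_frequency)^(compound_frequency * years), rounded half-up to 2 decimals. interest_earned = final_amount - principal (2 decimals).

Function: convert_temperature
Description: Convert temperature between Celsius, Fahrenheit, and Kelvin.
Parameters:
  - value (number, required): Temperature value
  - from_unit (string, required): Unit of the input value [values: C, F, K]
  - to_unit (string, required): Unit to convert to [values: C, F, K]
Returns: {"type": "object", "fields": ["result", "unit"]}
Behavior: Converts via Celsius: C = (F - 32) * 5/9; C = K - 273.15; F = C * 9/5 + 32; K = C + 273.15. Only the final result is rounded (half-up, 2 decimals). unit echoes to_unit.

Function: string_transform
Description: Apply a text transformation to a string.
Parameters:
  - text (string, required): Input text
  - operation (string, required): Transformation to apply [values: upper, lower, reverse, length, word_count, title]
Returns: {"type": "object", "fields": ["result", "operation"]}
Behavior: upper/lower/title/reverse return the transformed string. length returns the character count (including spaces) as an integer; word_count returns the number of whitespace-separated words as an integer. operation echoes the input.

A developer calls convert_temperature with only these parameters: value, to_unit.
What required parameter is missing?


Required parameters: value, from_unit, to_unit
Provided: value, to_unit
Missing: from_unit
from_unit


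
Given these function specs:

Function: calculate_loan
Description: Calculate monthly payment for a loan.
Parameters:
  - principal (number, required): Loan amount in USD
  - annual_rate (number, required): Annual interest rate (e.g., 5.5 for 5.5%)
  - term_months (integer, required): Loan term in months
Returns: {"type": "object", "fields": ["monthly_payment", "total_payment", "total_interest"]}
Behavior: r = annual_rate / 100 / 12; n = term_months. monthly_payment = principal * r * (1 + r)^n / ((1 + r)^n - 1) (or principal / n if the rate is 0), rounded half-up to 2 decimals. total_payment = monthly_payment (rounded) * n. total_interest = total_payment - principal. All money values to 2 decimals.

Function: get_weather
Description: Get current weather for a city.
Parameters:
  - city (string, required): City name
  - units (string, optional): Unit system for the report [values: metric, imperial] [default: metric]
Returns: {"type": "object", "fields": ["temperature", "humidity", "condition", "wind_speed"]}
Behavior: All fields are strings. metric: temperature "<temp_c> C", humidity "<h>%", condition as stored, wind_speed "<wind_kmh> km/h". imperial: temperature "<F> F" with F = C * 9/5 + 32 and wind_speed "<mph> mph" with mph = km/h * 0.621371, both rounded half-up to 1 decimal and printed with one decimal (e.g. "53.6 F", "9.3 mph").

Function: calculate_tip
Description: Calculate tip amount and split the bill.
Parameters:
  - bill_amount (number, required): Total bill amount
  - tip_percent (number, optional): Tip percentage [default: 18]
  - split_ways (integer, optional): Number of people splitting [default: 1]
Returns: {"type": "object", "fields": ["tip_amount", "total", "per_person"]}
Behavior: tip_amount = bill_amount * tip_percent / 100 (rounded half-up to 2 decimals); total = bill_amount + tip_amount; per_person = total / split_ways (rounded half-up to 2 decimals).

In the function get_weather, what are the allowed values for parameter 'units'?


The get_weather spec declares:
  - units (string, optional): Unit system for the report [values: metric, imperial] [default: metric]
Allowed values:
metric, imperial


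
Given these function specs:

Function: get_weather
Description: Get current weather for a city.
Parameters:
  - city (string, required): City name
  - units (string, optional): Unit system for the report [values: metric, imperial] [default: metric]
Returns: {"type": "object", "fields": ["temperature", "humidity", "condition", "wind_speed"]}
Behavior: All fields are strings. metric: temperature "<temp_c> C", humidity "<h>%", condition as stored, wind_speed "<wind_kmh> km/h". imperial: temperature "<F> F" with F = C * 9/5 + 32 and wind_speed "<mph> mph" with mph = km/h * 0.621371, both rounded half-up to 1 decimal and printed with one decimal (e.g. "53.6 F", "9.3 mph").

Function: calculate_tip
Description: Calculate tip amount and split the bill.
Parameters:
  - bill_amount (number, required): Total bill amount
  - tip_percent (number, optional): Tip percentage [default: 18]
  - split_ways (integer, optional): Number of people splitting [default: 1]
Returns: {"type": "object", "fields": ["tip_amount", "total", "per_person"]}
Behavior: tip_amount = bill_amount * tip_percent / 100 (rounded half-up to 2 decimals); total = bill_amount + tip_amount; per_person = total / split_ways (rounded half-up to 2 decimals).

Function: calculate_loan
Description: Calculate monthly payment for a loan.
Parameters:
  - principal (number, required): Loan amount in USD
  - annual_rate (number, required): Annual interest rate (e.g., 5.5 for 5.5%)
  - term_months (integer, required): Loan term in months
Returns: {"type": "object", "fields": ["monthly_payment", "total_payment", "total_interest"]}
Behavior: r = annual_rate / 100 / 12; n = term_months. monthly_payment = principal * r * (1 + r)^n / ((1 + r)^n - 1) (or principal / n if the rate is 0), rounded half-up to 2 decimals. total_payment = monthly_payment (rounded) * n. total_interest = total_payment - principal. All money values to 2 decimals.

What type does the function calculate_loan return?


The calculate_loan spec declares Returns: {"type": "object", "fields": ["monthly_payment", "total_payment", "total_interest"]}
Type:
object


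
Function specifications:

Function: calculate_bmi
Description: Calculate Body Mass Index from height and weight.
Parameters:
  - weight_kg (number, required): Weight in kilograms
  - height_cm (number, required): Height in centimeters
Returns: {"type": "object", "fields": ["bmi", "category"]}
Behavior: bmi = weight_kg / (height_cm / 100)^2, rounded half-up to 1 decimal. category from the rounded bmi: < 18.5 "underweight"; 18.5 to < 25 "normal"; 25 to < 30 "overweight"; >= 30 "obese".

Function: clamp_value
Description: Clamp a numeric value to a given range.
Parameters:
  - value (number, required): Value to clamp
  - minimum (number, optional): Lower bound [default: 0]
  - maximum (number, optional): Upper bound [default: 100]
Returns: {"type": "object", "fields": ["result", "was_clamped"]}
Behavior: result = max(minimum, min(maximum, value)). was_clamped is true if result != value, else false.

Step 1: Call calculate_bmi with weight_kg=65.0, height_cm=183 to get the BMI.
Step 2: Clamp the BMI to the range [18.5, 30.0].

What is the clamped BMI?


Step 1: calculate_bmi(weight_kg=65.0, height_cm=183)
  height_m = 183 / 100 = 1.83
  bmi = 65.0 / 1.83^2 = 65.0 / 3.3489 = 19.409358 -> 19.4
  18.5 <= 19.4 < 25 -> normal
  -> bmi = 19.4
Step 2: clamp_value(value=19.4, minimum=18.5, maximum=30.0)
  result = max(18.5, min(30.0, 19.4)) = max(18.5, 19.4) = 19.4
  was_clamped = (19.4 != 19.4) = false
  -> result = 19.4
19.4


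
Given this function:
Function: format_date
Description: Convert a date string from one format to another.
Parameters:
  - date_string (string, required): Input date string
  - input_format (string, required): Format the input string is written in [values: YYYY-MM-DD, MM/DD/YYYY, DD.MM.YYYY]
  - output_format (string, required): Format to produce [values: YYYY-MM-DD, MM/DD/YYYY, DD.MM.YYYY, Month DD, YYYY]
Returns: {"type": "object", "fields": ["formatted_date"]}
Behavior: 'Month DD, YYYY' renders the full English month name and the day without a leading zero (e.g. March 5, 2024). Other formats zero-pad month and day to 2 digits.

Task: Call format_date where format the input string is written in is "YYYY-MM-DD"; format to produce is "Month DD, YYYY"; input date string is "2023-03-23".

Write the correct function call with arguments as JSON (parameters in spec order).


Mapping each described value to its parameter name:
  'Format the input string is written in' -> input_format = "YYYY-MM-DD"
  'Format to produce' -> output_format = "Month DD, YYYY"
  'Input date string' -> date_string = "2023-03-23"
format_date({"date_string": "2023-03-23", "input_format": "YYYY-MM-DD", "output_format": "Month DD, YYYY"})


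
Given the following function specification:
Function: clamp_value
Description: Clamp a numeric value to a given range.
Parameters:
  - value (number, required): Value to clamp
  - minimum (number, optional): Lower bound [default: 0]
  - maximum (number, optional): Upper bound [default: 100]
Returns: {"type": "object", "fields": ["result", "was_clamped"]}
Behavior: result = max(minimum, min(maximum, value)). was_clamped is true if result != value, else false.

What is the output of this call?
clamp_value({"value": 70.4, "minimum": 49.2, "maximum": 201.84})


result = max(49.2, min(201.84, 70.4)) = max(49.2, 70.4) = 70.4
was_clamped = (70.4 != 70.4) = false
Output:
{"result": 70.4, "was_clamped": false}


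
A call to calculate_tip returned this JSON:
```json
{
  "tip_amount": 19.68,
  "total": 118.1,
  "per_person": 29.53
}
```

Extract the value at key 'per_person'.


29.53


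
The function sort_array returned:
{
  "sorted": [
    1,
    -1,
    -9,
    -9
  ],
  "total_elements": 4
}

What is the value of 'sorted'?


[1, -1, -9, -9]


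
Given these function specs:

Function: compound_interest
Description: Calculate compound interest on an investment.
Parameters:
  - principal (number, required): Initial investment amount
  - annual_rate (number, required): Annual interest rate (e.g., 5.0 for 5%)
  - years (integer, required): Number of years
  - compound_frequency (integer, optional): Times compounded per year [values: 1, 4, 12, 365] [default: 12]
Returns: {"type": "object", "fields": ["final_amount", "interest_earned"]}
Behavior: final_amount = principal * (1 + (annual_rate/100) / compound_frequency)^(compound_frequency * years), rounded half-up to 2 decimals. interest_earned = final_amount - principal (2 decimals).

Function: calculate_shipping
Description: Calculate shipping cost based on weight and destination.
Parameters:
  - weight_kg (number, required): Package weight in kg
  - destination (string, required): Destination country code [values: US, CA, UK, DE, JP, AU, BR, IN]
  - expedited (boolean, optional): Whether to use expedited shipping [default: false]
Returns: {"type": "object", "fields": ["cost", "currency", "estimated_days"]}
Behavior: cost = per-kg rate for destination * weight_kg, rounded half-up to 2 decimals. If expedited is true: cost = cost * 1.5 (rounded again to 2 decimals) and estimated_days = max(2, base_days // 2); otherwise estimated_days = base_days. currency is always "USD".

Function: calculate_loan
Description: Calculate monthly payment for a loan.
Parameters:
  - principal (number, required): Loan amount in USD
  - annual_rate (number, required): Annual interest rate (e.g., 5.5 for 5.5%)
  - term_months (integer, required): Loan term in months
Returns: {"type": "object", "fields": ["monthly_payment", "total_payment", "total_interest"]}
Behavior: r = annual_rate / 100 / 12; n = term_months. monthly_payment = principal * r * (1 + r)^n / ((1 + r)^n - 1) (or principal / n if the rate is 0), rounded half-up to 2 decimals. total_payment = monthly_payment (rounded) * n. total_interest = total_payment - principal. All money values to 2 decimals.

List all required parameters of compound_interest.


Parameters of compound_interest and their required/optional flag:
  principal: required
  annual_rate: required
  years: required
  compound_frequency: optional
annual_rate, principal, years


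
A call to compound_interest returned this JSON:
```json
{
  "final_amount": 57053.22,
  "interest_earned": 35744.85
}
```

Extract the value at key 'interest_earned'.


35744.85


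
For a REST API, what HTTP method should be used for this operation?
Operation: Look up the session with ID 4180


GET = read, POST = create, PUT = update/replace, DELETE = remove
This operation is a read.
GET


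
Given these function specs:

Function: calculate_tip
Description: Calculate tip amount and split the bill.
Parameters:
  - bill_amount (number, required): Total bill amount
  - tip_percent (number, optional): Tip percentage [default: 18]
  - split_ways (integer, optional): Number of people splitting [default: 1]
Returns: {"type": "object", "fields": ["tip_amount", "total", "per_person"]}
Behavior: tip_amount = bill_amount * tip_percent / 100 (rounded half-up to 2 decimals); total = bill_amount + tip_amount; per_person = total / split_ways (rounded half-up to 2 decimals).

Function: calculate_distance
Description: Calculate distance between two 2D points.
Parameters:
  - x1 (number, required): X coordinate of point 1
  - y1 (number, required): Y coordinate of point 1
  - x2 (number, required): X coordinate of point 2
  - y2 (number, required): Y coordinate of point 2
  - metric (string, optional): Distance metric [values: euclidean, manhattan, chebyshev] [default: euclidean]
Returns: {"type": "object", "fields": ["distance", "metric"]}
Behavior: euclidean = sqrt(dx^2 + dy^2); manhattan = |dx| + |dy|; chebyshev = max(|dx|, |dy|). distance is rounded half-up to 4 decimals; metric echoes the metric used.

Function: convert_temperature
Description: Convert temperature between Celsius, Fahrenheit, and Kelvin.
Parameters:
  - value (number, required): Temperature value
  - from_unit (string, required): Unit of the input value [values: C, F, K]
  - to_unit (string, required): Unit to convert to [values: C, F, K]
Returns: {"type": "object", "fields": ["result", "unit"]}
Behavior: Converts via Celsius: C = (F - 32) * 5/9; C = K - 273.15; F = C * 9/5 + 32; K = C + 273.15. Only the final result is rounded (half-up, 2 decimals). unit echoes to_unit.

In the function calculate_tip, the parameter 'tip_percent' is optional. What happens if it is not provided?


The calculate_tip spec declares:
  - tip_percent (number, optional): Tip percentage [default: 18]
It defaults to 18
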